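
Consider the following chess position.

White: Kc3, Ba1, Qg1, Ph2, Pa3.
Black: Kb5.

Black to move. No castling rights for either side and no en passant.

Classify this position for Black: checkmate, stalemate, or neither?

Black to move; black king on b5.
In check: no.
Legal moves for Black: Kc6, Ka6, Ka5, Ka4.
Black has 4 legal moves and is not in check → neither.

neither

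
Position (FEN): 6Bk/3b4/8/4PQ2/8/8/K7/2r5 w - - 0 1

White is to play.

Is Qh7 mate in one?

After Qh7: black king on h8; in check: yes, from the white queen on h7.
King squares — g7: attacked by Qh7; h7: attacked by Bg8; g8: attacked by Qh7.
Black has no legal moves → checkmate.

yes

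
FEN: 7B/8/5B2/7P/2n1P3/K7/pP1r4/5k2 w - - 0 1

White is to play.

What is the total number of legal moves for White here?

White to move; king on a3.
In check: yes, from the black knight on c4.
Legal moves: Kb4, Ka4, Kb3, Kxa2.
Count: 4.

4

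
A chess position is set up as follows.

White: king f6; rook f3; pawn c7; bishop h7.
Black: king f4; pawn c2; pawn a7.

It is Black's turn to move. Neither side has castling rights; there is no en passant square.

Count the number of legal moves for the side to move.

Black to move; king on f4.
In check: yes, from the white rook on f3.
Legal moves: Kg4, Kxf3.
Count: 2.

2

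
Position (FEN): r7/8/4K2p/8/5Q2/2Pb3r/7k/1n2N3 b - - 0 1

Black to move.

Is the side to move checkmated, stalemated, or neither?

Black to move; black king on h2.
In check: yes, from the white queen on f4.
Legal moves for Black: Kh1, Kg1, Rg3.
Black is in check but has 3 legal moves → neither.

neither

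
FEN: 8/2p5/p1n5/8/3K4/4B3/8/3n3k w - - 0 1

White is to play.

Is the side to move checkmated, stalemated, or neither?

White to move; white king on d4.
In check: yes, from the black knight on c6.
Legal moves for White: Kd5, Kc5, Ke4, Kc4, Kd3.
White is in check but has 5 legal moves → neither.

neither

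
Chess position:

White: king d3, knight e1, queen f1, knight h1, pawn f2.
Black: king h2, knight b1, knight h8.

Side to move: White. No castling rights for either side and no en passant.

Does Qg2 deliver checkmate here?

After Qg2: black king on h2; in check: yes, from the white queen on g2.
King squares — g1: attacked by Qg2; h1: attacked by Qg2; g2: attacked by Ne1; g3: attacked by Nh1; h3: attacked by Qg2.
Black has no legal moves → checkmate.

yes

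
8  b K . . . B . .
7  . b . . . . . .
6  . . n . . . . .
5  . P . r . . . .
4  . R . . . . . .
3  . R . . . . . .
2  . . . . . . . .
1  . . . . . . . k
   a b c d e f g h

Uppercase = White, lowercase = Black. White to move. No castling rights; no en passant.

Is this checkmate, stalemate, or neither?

neither

White to move; white king on b8.
In check: yes, from the black knight on c6.
King squares — a7: attacked by Nc6; b7: attacked by Ba8; c7: available; a8: attacked by Bb7; c8: attacked by Bb7.
Legal moves for White: Kc7, bxc6.
White is in check but has 2 legal moves → neither.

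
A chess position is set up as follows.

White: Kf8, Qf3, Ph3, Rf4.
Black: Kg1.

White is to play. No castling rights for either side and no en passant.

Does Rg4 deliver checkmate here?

After Rg4: black king on g1; in check: yes, from the white rook on g4.
Black has 1 legal reply: Kh2.
In check but a legal move exists → not checkmate.

no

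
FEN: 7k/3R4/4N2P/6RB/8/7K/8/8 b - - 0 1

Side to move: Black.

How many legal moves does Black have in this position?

0

Black to move; king on h8.
In check: no.
Legal moves: none.
Count: 0.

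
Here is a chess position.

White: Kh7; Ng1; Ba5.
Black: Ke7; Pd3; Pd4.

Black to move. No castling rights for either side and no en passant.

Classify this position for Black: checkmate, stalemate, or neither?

neither

Black to move; black king on e7.
In check: no.
Legal moves for Black: Kf8, Ke8, Kf7, Kd7, Kf6, Ke6, Kd6, d2.
Black has 8 legal moves and is not in check → neither.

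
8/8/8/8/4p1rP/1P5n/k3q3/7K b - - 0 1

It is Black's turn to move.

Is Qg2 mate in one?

After Qg2: white king on h1; in check: yes, from the black queen on g2.
King squares — g1: attacked by Qg2; g2: attacked by Rg4; h2: attacked by Qg2.
White has no legal moves → checkmate.

yes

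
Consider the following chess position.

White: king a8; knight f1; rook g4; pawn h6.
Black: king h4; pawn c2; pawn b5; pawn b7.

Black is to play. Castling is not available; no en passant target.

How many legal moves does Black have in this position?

Black to move; king on h4.
In check: yes, from the white rook on g4.
Legal moves: Kh5, Kxg4, Kh3.
Count: 3.

3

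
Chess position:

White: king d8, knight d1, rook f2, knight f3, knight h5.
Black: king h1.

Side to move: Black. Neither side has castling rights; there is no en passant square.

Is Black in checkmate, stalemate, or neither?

stalemate

Black to move; black king on h1.
In check: no.
King squares — g1: attacked by Nf3; g2: attacked by Rf2; h2: attacked by Rf2.
Legal moves for Black: none.
Not in check and no legal moves → stalemate.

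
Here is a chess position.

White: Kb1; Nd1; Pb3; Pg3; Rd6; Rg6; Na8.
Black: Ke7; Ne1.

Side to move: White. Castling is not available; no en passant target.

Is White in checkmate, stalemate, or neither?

neither

White to move; white king on b1.
In check: no.
Legal moves for White include: Nc7, Nb6, Rg8, Rg7+, Rh6, Rgf6, Rge6+, Rg5, Rg4, Rd8, Rd7+, Rdf6, Rde6+, Rc6, Rb6, Ra6, Rd5, Rd4, ... (list truncated; more exist).
White has legal moves and is not in check → neither.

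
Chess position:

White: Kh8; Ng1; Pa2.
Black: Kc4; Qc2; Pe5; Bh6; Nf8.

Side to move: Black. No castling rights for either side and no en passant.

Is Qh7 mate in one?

yes

After Qh7: white king on h8; in check: yes, from the black queen on h7.
King squares — g7: attacked by Bh6; h7: attacked by Nf8; g8: attacked by Qh7.
White has no legal moves → checkmate.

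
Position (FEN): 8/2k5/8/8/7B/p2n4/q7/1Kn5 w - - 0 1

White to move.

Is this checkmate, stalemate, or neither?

checkmate

White to move; white king on b1.
In check: yes, from the black queen on a2.
King squares — a1: attacked by Qa2; c1: attacked by Nd3; a2: attacked by Nc1; b2: attacked by Qa2; c2: attacked by Qa2.
Legal moves for White: none.
In check with no legal moves → checkmate.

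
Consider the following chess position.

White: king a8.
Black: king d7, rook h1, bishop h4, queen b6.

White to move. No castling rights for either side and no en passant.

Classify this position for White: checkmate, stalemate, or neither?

White to move; white king on a8.
In check: no.
King squares — a7: attacked by Qb6; b7: attacked by Qb6; b8: attacked by Qb6.
Legal moves for White: none.
Not in check and no legal moves → stalemate.

stalemate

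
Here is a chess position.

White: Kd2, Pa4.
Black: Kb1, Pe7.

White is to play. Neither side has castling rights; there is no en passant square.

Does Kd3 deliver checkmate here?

After Kd3: black king on b1; in check: no.
Black is not in check, so this cannot be checkmate.

no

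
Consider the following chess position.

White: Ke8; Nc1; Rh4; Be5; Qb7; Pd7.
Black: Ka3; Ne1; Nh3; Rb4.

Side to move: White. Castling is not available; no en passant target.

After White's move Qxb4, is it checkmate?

After Qxb4: black king on a3; in check: yes, from the white queen on b4.
King squares — a2: attacked by Nc1; b2: attacked by Qb4; b3: attacked by Nc1; a4: attacked by Qb4; b4: attacked by Rh4.
Black has no legal moves → checkmate.

yes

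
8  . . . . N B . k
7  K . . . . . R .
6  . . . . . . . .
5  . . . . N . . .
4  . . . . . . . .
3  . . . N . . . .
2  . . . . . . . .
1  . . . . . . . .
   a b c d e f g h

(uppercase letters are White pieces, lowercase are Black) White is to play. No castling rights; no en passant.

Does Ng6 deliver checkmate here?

After Ng6: black king on h8; in check: yes, from the white knight on g6.
King squares — g7: attacked by Ne8; h7: attacked by Rg7; g8: attacked by Rg7.
Black has no legal moves → checkmate.

yes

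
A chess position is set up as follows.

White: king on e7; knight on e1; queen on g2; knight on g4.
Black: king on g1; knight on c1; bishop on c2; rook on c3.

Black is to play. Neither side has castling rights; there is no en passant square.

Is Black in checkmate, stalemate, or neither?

checkmate

Black to move; black king on g1.
In check: yes, from the white queen on g2.
King squares — f1: attacked by Qg2; h1: attacked by Qg2; f2: attacked by Qg2; g2: attacked by Ne1; h2: attacked by Qg2.
Legal moves for Black: none.
In check with no legal moves → checkmate.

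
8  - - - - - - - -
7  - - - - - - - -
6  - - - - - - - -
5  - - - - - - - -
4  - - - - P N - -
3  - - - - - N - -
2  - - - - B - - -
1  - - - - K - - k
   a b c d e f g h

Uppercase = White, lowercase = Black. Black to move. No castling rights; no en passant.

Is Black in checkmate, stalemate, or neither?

Black to move; black king on h1.
In check: no.
King squares — g1: attacked by Nf3; g2: attacked by Nf4; h2: attacked by Nf3.
Legal moves for Black: none.
Not in check and no legal moves → stalemate.

stalemate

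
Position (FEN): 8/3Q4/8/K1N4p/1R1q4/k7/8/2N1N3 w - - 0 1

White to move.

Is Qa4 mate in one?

yes

After Qa4: black king on a3; in check: yes, from the white queen on a4.
King squares — a2: attacked by Nc1; b2: attacked by Rb4; b3: attacked by Nc1; a4: attacked by Rb4; b4: attacked by Qa4.
Black has no legal moves → checkmate.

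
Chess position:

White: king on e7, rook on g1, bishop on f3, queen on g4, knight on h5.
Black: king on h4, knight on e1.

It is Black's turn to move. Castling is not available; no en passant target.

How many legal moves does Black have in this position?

Black to move; king on h4.
In check: yes, from the white queen on g4.
Legal moves: none.
Count: 0.

0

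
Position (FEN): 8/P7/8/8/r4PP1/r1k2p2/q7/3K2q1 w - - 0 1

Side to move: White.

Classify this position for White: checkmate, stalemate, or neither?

White to move; white king on d1.
In check: yes, from the black queen on g1.
King squares — c1: attacked by Qg1; e1: attacked by Qg1; c2: attacked by Qa2; d2: attacked by Qa2; e2: attacked by Qa2.
Legal moves for White: none.
In check with no legal moves → checkmate.

checkmate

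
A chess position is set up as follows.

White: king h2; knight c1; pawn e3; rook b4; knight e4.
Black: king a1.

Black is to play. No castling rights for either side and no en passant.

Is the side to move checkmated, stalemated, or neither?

stalemate

Black to move; black king on a1.
In check: no.
King squares — b1: attacked by Rb4; a2: attacked by Nc1; b2: attacked by Rb4.
Legal moves for Black: none.
Not in check and no legal moves → stalemate.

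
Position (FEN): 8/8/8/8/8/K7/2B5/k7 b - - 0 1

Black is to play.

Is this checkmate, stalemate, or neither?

stalemate

Black to move; black king on a1.
In check: no.
King squares — b1: attacked by Bc2; a2: attacked by Ka3; b2: attacked by Ka3.
Legal moves for Black: none.
Not in check and no legal moves → stalemate.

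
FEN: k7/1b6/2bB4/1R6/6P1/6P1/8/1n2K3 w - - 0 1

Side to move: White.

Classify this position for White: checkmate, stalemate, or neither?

White to move; white king on e1.
In check: no.
Legal moves for White include: Bf8, Bb8, Be7, Bc7, Be5, Bc5, Bf4, Bb4, Ba3, Rxb7, Rb6, Rh5, Rg5, Rf5, Re5, Rd5, Rc5, Ra5+, ... (list truncated; more exist).
White has legal moves and is not in check → neither.

neither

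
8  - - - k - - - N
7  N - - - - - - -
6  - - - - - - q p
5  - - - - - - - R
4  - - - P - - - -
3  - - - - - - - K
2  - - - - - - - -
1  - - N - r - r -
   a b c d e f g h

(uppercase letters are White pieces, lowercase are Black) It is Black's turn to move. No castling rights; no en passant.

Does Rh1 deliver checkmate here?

yes

After Rh1: white king on h3; in check: yes, from the black rook on h1.
King squares — g2: attacked by Qg6; h2: attacked by Rh1; g3: attacked by Qg6; g4: attacked by Qg6; h4: attacked by Rh1.
White has no legal moves → checkmate.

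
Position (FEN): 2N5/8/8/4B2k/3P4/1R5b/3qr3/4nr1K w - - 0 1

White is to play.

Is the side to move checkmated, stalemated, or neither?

checkmate

White to move; white king on h1.
In check: yes, from the black rook on f1.
King squares — g1: attacked by Rf1; g2: attacked by Ne1; h2: attacked by Re2.
Legal moves for White: none.
In check with no legal moves → checkmate.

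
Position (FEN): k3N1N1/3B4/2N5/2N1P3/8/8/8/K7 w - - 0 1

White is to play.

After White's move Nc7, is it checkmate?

yes

After Nc7: black king on a8; in check: yes, from the white knight on c7.
King squares — a7: attacked by Nc6; b7: attacked by Nc5; b8: attacked by Nc6.
Black has no legal moves → checkmate.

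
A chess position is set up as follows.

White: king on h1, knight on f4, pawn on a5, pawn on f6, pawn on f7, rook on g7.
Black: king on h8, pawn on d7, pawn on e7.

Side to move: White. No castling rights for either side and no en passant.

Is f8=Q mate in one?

yes

After f8=Q: black king on h8; in check: yes, from the white queen on f8.
King squares — g7: attacked by Pf6; h7: attacked by Rg7; g8: attacked by Rg7.
Black has no legal moves → checkmate.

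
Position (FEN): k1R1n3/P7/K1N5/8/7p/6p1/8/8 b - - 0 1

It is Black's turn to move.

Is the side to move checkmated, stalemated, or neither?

Black to move; black king on a8.
In check: yes, from the white rook on c8.
King squares — a7: attacked by Ka6; b7: attacked by Ka6; b8: attacked by Nc6.
Legal moves for Black: none.
In check with no legal moves → checkmate.

checkmate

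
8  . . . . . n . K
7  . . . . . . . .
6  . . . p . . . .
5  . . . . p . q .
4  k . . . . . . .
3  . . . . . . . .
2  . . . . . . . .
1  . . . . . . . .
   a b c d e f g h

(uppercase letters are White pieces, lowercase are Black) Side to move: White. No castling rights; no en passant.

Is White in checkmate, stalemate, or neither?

stalemate

White to move; white king on h8.
In check: no.
King squares — g7: attacked by Qg5; h7: attacked by Nf8; g8: attacked by Qg5.
Legal moves for White: none.
Not in check and no legal moves → stalemate.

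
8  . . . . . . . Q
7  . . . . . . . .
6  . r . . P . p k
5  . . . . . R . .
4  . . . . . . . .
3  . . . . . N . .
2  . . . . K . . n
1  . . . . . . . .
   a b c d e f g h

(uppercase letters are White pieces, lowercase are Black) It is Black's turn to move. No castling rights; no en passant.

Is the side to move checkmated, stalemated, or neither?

checkmate

Black to move; black king on h6.
In check: yes, from the white queen on h8.
King squares — g5: attacked by Nf3; h5: attacked by Rf5; g6: own pawn; g7: attacked by Qh8; h7: attacked by Qh8.
Legal moves for Black: none.
In check with no legal moves → checkmate.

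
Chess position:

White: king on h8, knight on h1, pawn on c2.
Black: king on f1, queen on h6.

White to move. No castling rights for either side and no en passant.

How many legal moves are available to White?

White to move; king on h8.
In check: yes, from the black queen on h6.
Legal moves: Kg8.
Count: 1.

1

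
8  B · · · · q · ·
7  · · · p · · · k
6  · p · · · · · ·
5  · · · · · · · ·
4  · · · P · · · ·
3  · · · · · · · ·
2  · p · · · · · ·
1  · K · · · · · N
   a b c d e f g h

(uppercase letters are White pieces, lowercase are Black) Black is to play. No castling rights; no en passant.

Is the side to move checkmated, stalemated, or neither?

Black to move; black king on h7.
In check: no.
Legal moves for Black include: Qh8, Qg8, Qe8, Qd8, Qc8, Qb8, Qxa8, Qg7, Qf7, Qe7, Qh6, Qf6, Qd6, Qf5+, Qc5, Qf4, Qb4, Qf3, ... (list truncated; more exist).
Black has legal moves and is not in check → neither.

neither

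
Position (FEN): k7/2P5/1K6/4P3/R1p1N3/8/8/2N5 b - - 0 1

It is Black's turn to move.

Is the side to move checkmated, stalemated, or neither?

Black to move; black king on a8.
In check: yes, from the white rook on a4.
King squares — a7: attacked by Ra4; b7: attacked by Kb6; b8: attacked by Pc7.
Legal moves for Black: none.
In check with no legal moves → checkmate.

checkmate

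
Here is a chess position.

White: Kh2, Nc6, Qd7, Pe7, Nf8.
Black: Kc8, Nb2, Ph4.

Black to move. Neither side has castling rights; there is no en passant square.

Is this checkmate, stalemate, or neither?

Black to move; black king on c8.
In check: yes, from the white queen on d7.
King squares — b7: attacked by Qd7; c7: attacked by Qd7; d7: attacked by Nf8; b8: attacked by Nc6; d8: attacked by Nc6.
Legal moves for Black: none.
In check with no legal moves → checkmate.

checkmate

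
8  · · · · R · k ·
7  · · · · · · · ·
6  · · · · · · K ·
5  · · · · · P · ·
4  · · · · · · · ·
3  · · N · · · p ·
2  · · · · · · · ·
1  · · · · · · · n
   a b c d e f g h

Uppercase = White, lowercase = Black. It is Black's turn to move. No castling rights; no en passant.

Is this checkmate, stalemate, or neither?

Black to move; black king on g8.
In check: yes, from the white rook on e8.
King squares — f7: attacked by Kg6; g7: attacked by Kg6; h7: attacked by Kg6; f8: attacked by Re8; h8: attacked by Re8.
Legal moves for Black: none.
In check with no legal moves → checkmate.

checkmate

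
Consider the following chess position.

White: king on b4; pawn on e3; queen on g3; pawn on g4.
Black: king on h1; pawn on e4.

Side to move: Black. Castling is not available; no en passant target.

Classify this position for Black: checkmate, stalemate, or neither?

Black to move; black king on h1.
In check: no.
King squares — g1: attacked by Qg3; g2: attacked by Qg3; h2: attacked by Qg3.
Legal moves for Black: none.
Not in check and no legal moves → stalemate.

stalemate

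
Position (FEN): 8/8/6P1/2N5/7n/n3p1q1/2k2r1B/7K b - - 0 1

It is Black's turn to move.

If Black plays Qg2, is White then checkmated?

yes

After Qg2: white king on h1; in check: yes, from the black queen on g2.
King squares — g1: attacked by Qg2; g2: attacked by Rf2; h2: own bishop.
White has no legal moves → checkmate.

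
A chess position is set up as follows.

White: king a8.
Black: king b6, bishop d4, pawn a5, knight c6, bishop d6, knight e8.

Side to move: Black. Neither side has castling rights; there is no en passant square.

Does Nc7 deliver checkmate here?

After Nc7: white king on a8; in check: yes, from the black knight on c7.
King squares — a7: attacked by Kb6; b7: attacked by Kb6; b8: attacked by Nc6.
White has no legal moves → checkmate.

yes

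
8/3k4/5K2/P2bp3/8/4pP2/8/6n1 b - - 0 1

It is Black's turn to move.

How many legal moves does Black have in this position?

22

Black to move; king on d7.
In check: no.
Legal moves: Ke8, Kd8, Kc8, Kc7, Kd6, Kc6, Bg8, Ba8, Bf7, Bb7, Be6, Bc6, Be4, Bc4, Bxf3, Bb3, Ba2, Nh3, Nxf3, Ne2, e4, e2.
Count: 22.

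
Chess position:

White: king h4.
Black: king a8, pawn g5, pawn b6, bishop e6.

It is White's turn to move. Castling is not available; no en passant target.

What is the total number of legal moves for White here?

3

White to move; king on h4.
In check: yes, from the black pawn on g5.
Legal moves: Kh5, Kxg5, Kg3.
Count: 3.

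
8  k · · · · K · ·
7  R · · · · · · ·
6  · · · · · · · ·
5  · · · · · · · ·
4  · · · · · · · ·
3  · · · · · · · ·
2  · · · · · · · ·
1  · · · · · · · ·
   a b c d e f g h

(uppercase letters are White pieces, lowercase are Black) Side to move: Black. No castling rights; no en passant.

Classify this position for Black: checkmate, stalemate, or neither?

neither

Black to move; black king on a8.
In check: yes, from the white rook on a7.
Legal moves for Black: Kb8, Kxa7.
Black is in check but has 2 legal moves → neither.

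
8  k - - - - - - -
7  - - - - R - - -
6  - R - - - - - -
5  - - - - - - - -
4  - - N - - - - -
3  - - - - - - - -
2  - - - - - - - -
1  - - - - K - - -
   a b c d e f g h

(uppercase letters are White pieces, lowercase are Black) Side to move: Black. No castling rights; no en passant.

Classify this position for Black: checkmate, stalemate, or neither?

stalemate

Black to move; black king on a8.
In check: no.
King squares — a7: attacked by Re7; b7: attacked by Rb6; b8: attacked by Rb6.
Legal moves for Black: none.
Not in check and no legal moves → stalemate.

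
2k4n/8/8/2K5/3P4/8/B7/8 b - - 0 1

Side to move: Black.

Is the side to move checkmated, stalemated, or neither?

neither

Black to move; black king on c8.
In check: no.
Legal moves for Black: Nf7, Ng6, Kd8, Kb8, Kd7, Kc7, Kb7.
Black has 7 legal moves and is not in check → neither.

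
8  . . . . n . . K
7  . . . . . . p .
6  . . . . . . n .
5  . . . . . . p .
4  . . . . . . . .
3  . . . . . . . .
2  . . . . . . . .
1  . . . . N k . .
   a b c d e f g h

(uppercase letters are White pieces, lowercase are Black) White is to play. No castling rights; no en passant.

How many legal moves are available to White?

2

White to move; king on h8.
In check: yes, from the black knight on g6.
Legal moves: Kg8, Kh7.
Count: 2.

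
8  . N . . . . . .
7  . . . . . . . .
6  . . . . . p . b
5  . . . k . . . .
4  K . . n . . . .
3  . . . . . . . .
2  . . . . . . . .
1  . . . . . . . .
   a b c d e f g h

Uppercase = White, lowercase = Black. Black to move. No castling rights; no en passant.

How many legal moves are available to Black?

22

Black to move; king on d5.
In check: no.
Legal moves: Bf8, Bg7, Bg5, Bf4, Be3, Bd2, Bc1, Ke6, Kd6, Ke5, Kc5, Ke4, Kc4, Ne6, Nc6, Nf5, Nb5, Nf3, Nb3, Ne2, Nc2, f5.
Count: 22.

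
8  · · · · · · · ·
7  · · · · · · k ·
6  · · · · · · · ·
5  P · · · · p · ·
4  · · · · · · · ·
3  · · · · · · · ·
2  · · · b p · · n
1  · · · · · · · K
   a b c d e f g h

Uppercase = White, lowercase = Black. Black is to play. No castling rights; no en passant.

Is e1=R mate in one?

no

After e1=R: white king on h1; in check: yes, from the black rook on e1.
White has 2 legal replies: Kxh2, Kg2.
In check but a legal move exists → not checkmate.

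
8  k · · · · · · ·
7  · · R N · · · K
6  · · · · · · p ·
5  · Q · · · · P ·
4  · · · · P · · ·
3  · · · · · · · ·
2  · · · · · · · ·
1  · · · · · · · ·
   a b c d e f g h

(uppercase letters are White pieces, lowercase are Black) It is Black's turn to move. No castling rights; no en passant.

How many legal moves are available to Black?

Black to move; king on a8.
In check: no.
Legal moves: none.
Count: 0.

0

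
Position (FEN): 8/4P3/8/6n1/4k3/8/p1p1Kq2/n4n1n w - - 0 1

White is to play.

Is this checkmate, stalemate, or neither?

checkmate

White to move; white king on e2.
In check: yes, from the black queen on f2.
King squares — d1: attacked by Pc2; e1: attacked by Qf2; f1: attacked by Qf2; d2: attacked by Nf1; f2: attacked by Nh1; d3: attacked by Ke4; e3: attacked by Nf1; f3: attacked by Qf2.
Legal moves for White: none.
In check with no legal moves → checkmate.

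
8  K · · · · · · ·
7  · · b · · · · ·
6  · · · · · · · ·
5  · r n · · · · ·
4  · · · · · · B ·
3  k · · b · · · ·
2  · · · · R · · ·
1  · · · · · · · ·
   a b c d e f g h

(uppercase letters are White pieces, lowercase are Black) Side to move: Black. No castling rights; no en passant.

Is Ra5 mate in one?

yes

After Ra5: white king on a8; in check: yes, from the black rook on a5.
King squares — a7: attacked by Ra5; b7: attacked by Nc5; b8: attacked by Bc7.
White has no legal moves → checkmate.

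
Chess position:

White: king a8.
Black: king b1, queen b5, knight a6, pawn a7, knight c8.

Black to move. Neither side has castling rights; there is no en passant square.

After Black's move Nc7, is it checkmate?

After Nc7: white king on a8; in check: yes, from the black knight on c7.
King squares — a7: attacked by Nc8; b7: attacked by Qb5; b8: attacked by Qb5.
White has no legal moves → checkmate.

yes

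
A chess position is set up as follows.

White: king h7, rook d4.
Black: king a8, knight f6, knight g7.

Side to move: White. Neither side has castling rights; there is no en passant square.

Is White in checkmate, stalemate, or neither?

neither

White to move; white king on h7.
In check: yes, from the black knight on f6.
King squares — g6: available; h6: available; g7: available; g8: attacked by Nf6; h8: available.
Legal moves for White: Kh8, Kxg7, Kh6, Kg6.
White is in check but has 4 legal moves → neither.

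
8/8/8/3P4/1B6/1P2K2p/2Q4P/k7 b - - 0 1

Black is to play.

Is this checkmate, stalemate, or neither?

Black to move; black king on a1.
In check: no.
King squares — b1: attacked by Qc2; a2: attacked by Qc2; b2: attacked by Qc2.
Legal moves for Black: none.
Not in check and no legal moves → stalemate.

stalemate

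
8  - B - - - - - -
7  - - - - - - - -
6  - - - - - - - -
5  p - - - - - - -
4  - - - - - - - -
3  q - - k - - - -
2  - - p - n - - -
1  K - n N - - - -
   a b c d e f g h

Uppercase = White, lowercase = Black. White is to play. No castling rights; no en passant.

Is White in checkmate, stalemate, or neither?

checkmate

White to move; white king on a1.
In check: yes, from the black queen on a3.
King squares — b1: attacked by Pc2; a2: attacked by Nc1; b2: attacked by Qa3.
Legal moves for White: none.
In check with no legal moves → checkmate.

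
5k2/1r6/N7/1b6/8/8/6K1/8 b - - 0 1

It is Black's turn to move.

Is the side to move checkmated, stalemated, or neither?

Black to move; black king on f8.
In check: no.
Legal moves for Black include: Kg8, Ke8, Kg7, Kf7, Ke7, Rb8, Rh7, Rg7+, Rf7, Re7, Rd7, Rc7, Ra7, Rb6, Be8, Bd7, Bc6+, Bxa6, ... (list truncated; more exist).
Black has legal moves and is not in check → neither.

neither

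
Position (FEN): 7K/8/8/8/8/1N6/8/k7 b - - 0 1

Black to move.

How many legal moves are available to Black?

3

Black to move; king on a1.
In check: yes, from the white knight on b3.
Legal moves: Kb2, Ka2, Kb1.
Count: 3.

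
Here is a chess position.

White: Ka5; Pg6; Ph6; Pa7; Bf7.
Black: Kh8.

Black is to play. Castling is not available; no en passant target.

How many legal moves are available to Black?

0

Black to move; king on h8.
In check: no.
Legal moves: none.
Count: 0.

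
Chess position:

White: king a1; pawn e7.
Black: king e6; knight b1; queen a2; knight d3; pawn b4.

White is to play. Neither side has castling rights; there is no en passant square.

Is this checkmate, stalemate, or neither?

neither

White to move; white king on a1.
In check: yes, from the black queen on a2.
King squares — b1: attacked by Qa2; a2: available; b2: attacked by Qa2.
Legal moves for White: Kxa2.
White is in check but has 1 legal move → neither.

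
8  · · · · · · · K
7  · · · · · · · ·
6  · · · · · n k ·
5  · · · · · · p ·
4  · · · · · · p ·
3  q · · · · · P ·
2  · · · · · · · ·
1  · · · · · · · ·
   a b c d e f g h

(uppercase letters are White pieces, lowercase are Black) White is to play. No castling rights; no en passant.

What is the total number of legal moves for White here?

White to move; king on h8.
In check: no.
Legal moves: none.
Count: 0.

0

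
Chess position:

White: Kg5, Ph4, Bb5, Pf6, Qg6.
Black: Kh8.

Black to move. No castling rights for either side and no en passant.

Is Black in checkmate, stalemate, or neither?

stalemate

Black to move; black king on h8.
In check: no.
King squares — g7: attacked by Pf6; h7: attacked by Qg6; g8: attacked by Qg6.
Legal moves for Black: none.
Not in check and no legal moves → stalemate.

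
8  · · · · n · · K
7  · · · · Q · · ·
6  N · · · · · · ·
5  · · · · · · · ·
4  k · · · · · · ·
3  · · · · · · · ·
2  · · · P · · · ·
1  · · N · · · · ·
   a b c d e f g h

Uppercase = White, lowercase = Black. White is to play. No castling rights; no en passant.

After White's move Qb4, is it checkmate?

After Qb4: black king on a4; in check: yes, from the white queen on b4.
King squares — a3: attacked by Qb4; b3: attacked by Nc1; b4: attacked by Na6; a5: attacked by Qb4; b5: attacked by Qb4.
Black has no legal moves → checkmate.

yes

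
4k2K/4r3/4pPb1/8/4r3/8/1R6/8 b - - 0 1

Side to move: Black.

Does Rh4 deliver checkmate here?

no

After Rh4: white king on h8; in check: yes, from the black rook on h4.
White has 1 legal reply: Kg8.
In check but a legal move exists → not checkmate.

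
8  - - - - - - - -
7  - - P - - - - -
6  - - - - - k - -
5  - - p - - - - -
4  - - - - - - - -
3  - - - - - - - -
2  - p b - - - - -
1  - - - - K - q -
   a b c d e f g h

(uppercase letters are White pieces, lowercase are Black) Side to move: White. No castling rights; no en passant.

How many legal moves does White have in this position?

2

White to move; king on e1.
In check: yes, from the black queen on g1.
Legal moves: Ke2, Kd2.
Count: 2.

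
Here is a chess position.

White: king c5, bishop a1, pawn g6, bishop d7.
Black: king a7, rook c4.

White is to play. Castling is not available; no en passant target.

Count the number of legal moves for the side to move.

4

White to move; king on c5.
In check: yes, from the black rook on c4.
Legal moves: Kd6, Kd5, Kb5, Kxc4.
Count: 4.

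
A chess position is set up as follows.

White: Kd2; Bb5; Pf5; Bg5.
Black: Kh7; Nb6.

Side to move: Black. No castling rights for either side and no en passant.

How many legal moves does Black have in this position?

Black to move; king on h7.
In check: no.
Legal moves: Kh8, Kg8, Kg7, Nc8, Na8, Nd7, Nd5, Nc4+, Na4.
Count: 9.

9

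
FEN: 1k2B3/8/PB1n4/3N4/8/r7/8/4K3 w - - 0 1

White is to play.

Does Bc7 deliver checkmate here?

no

After Bc7: black king on b8; in check: yes, from the white bishop on c7.
Black has 3 legal replies: Kc8, Ka8, Ka7.
In check but a legal move exists → not checkmate.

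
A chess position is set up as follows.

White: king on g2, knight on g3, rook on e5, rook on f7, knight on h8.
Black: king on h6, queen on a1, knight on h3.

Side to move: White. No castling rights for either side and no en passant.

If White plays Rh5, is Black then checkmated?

After Rh5: black king on h6; in check: yes, from the white rook on h5.
King squares — g5: attacked by Rh5; h5: attacked by Ng3; g6: attacked by Nh8; g7: attacked by Rf7; h7: attacked by Rh5.
Black has no legal moves → checkmate.

yes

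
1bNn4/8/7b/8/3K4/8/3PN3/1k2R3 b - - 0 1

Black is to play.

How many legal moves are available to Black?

3

Black to move; king on b1.
In check: yes, from the white rook on e1.
Legal moves: Kc2, Kb2, Ka2.
Count: 3.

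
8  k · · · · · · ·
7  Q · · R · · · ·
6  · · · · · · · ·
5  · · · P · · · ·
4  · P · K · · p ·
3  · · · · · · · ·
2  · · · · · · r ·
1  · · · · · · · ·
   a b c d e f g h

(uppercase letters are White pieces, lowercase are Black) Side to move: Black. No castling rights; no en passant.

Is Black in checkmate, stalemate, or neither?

Black to move; black king on a8.
In check: yes, from the white queen on a7.
King squares — a7: attacked by Rd7; b7: attacked by Qa7; b8: attacked by Qa7.
Legal moves for Black: none.
In check with no legal moves → checkmate.

checkmate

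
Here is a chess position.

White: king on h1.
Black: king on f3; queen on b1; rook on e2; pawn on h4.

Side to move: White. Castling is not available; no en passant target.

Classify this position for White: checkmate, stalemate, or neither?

checkmate

White to move; white king on h1.
In check: yes, from the black queen on b1.
King squares — g1: attacked by Qb1; g2: attacked by Re2; h2: attacked by Re2.
Legal moves for White: none.
In check with no legal moves → checkmate.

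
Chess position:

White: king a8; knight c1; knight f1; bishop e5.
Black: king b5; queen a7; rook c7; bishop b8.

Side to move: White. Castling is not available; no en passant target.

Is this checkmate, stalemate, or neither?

checkmate

White to move; white king on a8.
In check: yes, from the black queen on a7.
King squares — a7: attacked by Rc7; b7: attacked by Qa7; b8: attacked by Qa7.
Legal moves for White: none.
In check with no legal moves → checkmate.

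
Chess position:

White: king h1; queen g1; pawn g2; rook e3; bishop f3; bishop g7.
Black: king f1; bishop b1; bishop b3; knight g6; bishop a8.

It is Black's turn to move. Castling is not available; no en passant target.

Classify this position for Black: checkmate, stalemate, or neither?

Black to move; black king on f1.
In check: yes, from the white queen on g1.
King squares — e1: attacked by Qg1; g1: attacked by Kh1; e2: attacked by Re3; f2: attacked by Qg1; g2: attacked by Qg1.
Legal moves for Black: none.
In check with no legal moves → checkmate.

checkmate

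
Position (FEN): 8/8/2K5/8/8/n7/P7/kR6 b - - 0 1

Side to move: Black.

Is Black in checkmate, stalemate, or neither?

Black to move; black king on a1.
In check: yes, from the white rook on b1.
King squares — b1: available; a2: available; b2: attacked by Rb1.
Legal moves for Black: Kxa2, Kxb1, Nxb1.
Black is in check but has 3 legal moves → neither.

neither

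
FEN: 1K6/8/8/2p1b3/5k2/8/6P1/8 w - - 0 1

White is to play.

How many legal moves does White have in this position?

White to move; king on b8.
In check: yes, from the black bishop on e5.
Legal moves: Kc8, Ka8, Kb7, Ka7.
Count: 4.

4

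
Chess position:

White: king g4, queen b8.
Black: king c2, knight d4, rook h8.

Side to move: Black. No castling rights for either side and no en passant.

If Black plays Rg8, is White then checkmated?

After Rg8: white king on g4; in check: yes, from the black rook on g8.
White has 5 legal replies: Kh5, Kh4, Kf4, Kh3, Qxg8.
In check but a legal move exists → not checkmate.

no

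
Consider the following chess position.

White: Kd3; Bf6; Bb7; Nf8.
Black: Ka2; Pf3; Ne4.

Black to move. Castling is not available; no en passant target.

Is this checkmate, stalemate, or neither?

Black to move; black king on a2.
In check: no.
Legal moves for Black: Nxf6, Nd6, Ng5, Nc5+, Ng3, Nc3, Nf2+, Nd2, Kb3, Ka3, Kb1, f2.
Black has 12 legal moves and is not in check → neither.

neither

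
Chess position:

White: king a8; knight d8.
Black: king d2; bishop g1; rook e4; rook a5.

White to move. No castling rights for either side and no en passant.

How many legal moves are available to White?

White to move; king on a8.
In check: yes, from the black rook on a5.
Legal moves: Kb8, Kb7.
Count: 2.

2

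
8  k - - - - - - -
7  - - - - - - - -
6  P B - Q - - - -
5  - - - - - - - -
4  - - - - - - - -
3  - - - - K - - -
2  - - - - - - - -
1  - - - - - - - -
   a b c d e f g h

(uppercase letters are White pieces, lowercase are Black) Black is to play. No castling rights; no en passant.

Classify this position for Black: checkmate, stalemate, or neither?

stalemate

Black to move; black king on a8.
In check: no.
King squares — a7: attacked by Bb6; b7: attacked by Pa6; b8: attacked by Qd6.
Legal moves for Black: none.
Not in check and no legal moves → stalemate.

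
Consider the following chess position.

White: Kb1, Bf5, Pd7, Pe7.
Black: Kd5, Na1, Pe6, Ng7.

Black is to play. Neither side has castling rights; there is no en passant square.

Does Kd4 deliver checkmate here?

no

After Kd4: white king on b1; in check: no.
White is not in check, so this cannot be checkmate.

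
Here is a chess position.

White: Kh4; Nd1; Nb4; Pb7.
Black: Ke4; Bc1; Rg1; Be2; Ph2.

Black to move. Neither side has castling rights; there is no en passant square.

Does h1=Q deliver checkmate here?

After h1=Q: white king on h4; in check: yes, from the black queen on h1.
King squares — g3: attacked by Rg1; h3: attacked by Qh1; g4: attacked by Rg1; g5: attacked by Bc1; h5: attacked by Qh1.
White has no legal moves → checkmate.

yes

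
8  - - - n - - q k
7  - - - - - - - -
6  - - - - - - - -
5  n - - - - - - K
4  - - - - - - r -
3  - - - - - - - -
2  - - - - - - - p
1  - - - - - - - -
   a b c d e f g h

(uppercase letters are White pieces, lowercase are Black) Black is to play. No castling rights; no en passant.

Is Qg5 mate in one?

After Qg5: white king on h5; in check: yes, from the black queen on g5.
King squares — g4: attacked by Qg5; h4: attacked by Rg4; g5: attacked by Rg4; g6: attacked by Qg5; h6: attacked by Qg5.
White has no legal moves → checkmate.

yes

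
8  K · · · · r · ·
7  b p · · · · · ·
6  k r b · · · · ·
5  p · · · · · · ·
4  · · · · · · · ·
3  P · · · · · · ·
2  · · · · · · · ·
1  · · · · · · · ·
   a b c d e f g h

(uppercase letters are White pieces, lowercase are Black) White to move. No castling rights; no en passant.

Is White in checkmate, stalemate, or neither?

checkmate

White to move; white king on a8.
In check: yes, from the black rook on f8.
King squares — a7: attacked by Ka6; b7: attacked by Ka6; b8: attacked by Ba7.
Legal moves for White: none.
In check with no legal moves → checkmate.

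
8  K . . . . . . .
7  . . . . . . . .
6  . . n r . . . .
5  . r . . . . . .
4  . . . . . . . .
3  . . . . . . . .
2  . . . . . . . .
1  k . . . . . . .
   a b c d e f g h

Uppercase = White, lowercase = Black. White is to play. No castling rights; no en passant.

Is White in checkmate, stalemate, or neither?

White to move; white king on a8.
In check: no.
King squares — a7: attacked by Nc6; b7: attacked by Rb5; b8: attacked by Rb5.
Legal moves for White: none.
Not in check and no legal moves → stalemate.

stalemate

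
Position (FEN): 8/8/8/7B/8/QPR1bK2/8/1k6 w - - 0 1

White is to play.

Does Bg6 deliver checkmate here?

After Bg6: black king on b1; in check: yes, from the white bishop on g6.
King squares — a1: attacked by Qa3; c1: attacked by Qa3; a2: attacked by Qa3; b2: attacked by Qa3; c2: attacked by Rc3.
Black has no legal moves → checkmate.

yes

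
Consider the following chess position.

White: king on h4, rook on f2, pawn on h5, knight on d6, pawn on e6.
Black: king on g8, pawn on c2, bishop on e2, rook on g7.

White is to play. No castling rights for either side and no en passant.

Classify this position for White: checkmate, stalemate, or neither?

White to move; white king on h4.
In check: no.
Legal moves for White include: Ne8, Nc8, Nf7, Nb7, Nf5, Nb5, Ne4, Nc4, Kh3, Rf8+, Rf7, Rf6, Rf5, Rf4, Rf3, Rh2, Rg2, Rxe2, ... (list truncated; more exist).
White has legal moves and is not in check → neither.

neither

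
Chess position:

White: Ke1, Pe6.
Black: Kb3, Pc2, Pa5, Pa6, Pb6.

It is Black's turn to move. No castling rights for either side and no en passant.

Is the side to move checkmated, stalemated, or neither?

Black to move; black king on b3.
In check: no.
Legal moves for Black: Kc4, Kb4, Ka4, Kc3, Ka3, Kb2, Ka2, b5, a4, c1=Q+, c1=R+, c1=B, c1=N.
Black has 13 legal moves and is not in check → neither.

neither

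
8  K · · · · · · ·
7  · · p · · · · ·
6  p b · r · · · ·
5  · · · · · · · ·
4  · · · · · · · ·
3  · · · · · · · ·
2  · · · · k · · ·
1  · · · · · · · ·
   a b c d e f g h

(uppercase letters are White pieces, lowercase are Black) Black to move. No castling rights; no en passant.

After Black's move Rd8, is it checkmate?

After Rd8: white king on a8; in check: yes, from the black rook on d8.
White has 1 legal reply: Kb7.
In check but a legal move exists → not checkmate.

no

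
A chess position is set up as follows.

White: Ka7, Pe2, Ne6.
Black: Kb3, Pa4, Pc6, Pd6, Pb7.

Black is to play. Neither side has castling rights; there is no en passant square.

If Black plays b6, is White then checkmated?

no

After b6: white king on a7; in check: no.
White is not in check, so this cannot be checkmate.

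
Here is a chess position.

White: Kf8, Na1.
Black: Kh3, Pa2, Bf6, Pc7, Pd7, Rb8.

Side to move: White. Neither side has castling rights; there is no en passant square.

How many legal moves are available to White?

1

White to move; king on f8.
In check: yes, from the black rook on b8.
Legal moves: Kf7.
Count: 1.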